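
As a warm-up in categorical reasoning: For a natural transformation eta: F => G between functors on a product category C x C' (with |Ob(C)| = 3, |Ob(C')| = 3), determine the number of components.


A natural transformation eta: F => G assigns one component morphism per
object of the domain category.
The domain is the product category C x C', so
|Ob(C x C')| = |Ob(C)| * |Ob(C')| = 3 * 3 = 9.
Therefore eta has 9 component morphisms.

9


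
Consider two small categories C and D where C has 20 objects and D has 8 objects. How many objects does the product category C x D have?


The product category C x D has objects that are pairs (c, d).
Number of pairs = |Ob(C)| * |Ob(D)| = 20 * 8 = 160

160


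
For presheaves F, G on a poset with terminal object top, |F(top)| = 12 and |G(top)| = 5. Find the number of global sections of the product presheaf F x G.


Global sections of a presheaf on a poset with terminal top satisfy
Gamma(H) ~ H(top). Presheaves admit pointwise products, so
(F x G)(top) = F(top) x G(top) (Cartesian product).
|Gamma(F x G)| = |F(top)| * |G(top)| = 12 * 5 = 60.

60


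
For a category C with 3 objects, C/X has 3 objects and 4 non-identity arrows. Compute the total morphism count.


In the slice category C/X, objects are morphisms to X.
Identity morphisms: 3 (one per object of C/X).
Non-identity morphisms: 4.
Total = 3 + 4 = 7

7


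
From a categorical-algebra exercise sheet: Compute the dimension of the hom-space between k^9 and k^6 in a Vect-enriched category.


In Vect-enriched categories, Hom(k^n, k^m) is the space of m x n matrices.
dim(Hom(k^9, k^6)) = 6 * 9 = 54

54


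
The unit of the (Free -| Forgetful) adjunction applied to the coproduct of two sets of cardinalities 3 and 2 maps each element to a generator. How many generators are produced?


The unit eta_X: X -> U(F(X)) of the Free-Forgetful adjunction
maps each element of X to a generator of F(X). For X = S + T (disjoint
union in Set), |S + T| = |S| + |T|.
Total mappings = 3 + 2 = 5.

5


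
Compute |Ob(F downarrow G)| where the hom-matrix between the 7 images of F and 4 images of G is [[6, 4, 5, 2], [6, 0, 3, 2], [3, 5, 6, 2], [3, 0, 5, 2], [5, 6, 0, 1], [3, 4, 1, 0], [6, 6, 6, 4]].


Objects of (F downarrow G) are triples (a, b, h: F(a)->G(b)).
The count equals the sum of all entries in the hom-matrix.
sum(row 0) = 17
sum(row 1) = 11
sum(row 2) = 16
sum(row 3) = 10
sum(row 4) = 12
sum(row 5) = 8
sum(row 6) = 22
Grand total = 96

96


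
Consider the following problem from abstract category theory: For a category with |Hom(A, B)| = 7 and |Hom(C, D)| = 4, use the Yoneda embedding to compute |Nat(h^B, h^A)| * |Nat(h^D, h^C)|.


By the Yoneda lemma, Nat(h^B, h^A) is isomorphic to Hom(A, B),
so |Nat(h^B, h^A)| = |Hom(A, B)| and |Nat(h^D, h^C)| = |Hom(C, D)|.
|Hom(A, B)| = 7, |Hom(C, D)| = 4.
|Nat(h^B, h^A) x Nat(h^D, h^C)| = 7 * 4 = 28

28


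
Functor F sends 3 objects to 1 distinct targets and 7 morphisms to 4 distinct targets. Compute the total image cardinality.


The image of F consists of distinct objects and distinct morphisms.
|Im(F)| on objects = 1
|Im(F)| on morphisms = 4
Total image cardinality = 1 + 4 = 5

5


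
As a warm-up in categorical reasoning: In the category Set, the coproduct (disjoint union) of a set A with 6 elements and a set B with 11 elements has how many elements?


In Set, the coproduct A + B is the disjoint union.
|A + B| = |A| + |B| = 6 + 11 = 17

17


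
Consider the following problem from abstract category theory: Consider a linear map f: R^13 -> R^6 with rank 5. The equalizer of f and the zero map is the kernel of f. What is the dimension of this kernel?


The equalizer of f and the zero map is ker(f).
By the rank-nullity theorem: dim(ker(f)) = dim(domain) - rank(f).
dim(ker(f)) = 13 - 5 = 8

8


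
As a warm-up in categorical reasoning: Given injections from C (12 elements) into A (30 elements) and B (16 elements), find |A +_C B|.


The pushout A +_C B identifies the images of C in A and B.
|A +_C B| = |A| + |B| - |C| (for injections).
= 30 + 16 - 12 = 34

34


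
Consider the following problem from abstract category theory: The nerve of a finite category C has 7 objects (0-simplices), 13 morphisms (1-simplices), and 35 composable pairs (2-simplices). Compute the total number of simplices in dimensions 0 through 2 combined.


The 2-skeleton of the nerve N(C) consists of simplices in dimensions 0, 1, 2:
  |N(C)_0| = 7 (objects)
  |N(C)_1| = 13 (morphisms)
  |N(C)_2| = 35 (composable pairs)
Total = 7 + 13 + 35 = 55

55


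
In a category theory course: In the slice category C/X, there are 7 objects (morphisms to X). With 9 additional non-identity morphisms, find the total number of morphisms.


In the slice category C/X, objects are morphisms to X.
Identity morphisms: 7 (one per object of C/X).
Non-identity morphisms: 9.
Total = 7 + 9 = 16

16


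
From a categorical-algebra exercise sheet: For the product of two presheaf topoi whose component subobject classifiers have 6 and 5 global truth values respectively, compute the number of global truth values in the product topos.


In a product of presheaf topoi E_1 x E_2, the subobject classifier
is Omega = Omega_1 x Omega_2 (componentwise), so
|Omega(top)| = |Omega_1(top_1)| * |Omega_2(top_2)|.
= 6 * 5 = 30.

30


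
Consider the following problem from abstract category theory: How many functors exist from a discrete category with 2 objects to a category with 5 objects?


A functor from a discrete category C to D is determined by
where each object maps. Each of the 2 objects of C can map
to any of the 5 objects of D independently.
Number of functors = 5^2 = 25

25


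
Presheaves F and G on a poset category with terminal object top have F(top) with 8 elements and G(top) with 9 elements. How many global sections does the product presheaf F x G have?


Global sections of a presheaf on a poset with terminal top satisfy
Gamma(H) ~ H(top). Presheaves admit pointwise products, so
(F x G)(top) = F(top) x G(top) (Cartesian product).
|Gamma(F x G)| = |F(top)| * |G(top)| = 8 * 9 = 72.

72


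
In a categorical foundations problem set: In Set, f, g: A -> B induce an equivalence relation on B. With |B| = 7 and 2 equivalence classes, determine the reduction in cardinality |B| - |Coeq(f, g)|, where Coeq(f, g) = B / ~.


The coequalizer Coeq(f, g) = B / ~ has one element per equivalence class.
|B| = 7, |Coeq(f, g)| = 2.
|B| - |Coeq(f, g)| = 7 - 2 = 5.

5


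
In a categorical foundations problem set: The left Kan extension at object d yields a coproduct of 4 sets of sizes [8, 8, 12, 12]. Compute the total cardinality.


Pointwise, the left Kan extension (Lan_F H)(d) is the colimit, indexed
by the comma category (F downarrow d), of H composed with the
projection (F downarrow d) -> C. Here that colimit is given
as a coproduct (disjoint union) of sets, so its cardinality is the
sum of the sizes of the summands.
Coproduct of sets with sizes: 8 + 8 + 12 + 12
= 40

40


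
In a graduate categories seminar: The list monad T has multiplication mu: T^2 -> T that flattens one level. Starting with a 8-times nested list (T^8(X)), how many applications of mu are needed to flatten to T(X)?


Each application of mu: T^2 -> T removes one layer of nesting.
Starting at depth 8 (i.e., T^8(X)), we need to reach T(X).
Number of mu applications = 8 - 1 = 7

7


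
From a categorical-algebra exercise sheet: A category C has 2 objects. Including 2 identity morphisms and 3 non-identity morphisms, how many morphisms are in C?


Each object has an identity morphism, giving 2 identities.
Adding the 3 non-identity morphisms:
Total = 2 + 3 = 5

5


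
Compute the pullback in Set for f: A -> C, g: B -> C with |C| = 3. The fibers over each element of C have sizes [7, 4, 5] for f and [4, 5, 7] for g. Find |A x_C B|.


The pullback A x_C B consists of pairs (a, b) with f(a) = g(b).
For each element c in C, the fiber product has |f^-1(c)| * |g^-1(c)| elements.
Summing over C: 7 * 4 + 4 * 5 + 5 * 7
= 28 + 20 + 35 = 83

83


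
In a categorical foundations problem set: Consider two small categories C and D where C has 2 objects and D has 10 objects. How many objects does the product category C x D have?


The product category C x D has objects that are pairs (c, d).
Number of pairs = |Ob(C)| * |Ob(D)| = 2 * 10 = 20

20


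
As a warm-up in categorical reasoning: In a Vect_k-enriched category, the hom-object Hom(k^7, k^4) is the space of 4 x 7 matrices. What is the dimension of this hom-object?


In Vect-enriched categories, Hom(k^n, k^m) is the space of m x n matrices.
dim(Hom(k^7, k^4)) = 4 * 7 = 28

28


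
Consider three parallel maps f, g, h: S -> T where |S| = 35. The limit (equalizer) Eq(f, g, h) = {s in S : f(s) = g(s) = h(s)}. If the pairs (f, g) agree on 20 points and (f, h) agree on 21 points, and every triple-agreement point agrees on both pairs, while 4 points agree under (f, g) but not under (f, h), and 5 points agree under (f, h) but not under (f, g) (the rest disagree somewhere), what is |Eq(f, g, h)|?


Eq(f, g, h) is the triple-agreement set: points in S where all three
maps take the same value. Using inclusion-exclusion on the pairwise data:
Pair (f, g) agrees on 20 points; pair (f, h) on 21 points.
Points agreeing under (f, g) but not (f, h) = 4; under (f, h) but not (f, g) = 5.
Triple-agreement = agreement-in-(f, g) minus points that agree under (f, g) but not (f, h):
|Eq(f, g, h)| = 20 - 4 = 16
(cross-check via (f, h): 21 - 5 = 16.)

16


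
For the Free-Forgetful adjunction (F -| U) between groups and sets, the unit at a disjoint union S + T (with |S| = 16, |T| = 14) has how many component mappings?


The unit eta_X: X -> U(F(X)) of the Free-Forgetful adjunction
maps each element of X to a generator of F(X). For X = S + T (disjoint
union in Set), |S + T| = |S| + |T|.
Total mappings = 16 + 14 = 30.

30


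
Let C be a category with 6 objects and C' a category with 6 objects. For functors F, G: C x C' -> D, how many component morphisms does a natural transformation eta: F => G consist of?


A natural transformation eta: F => G assigns one component morphism per
object of the domain category.
The domain is the product category C x C', so
|Ob(C x C')| = |Ob(C)| * |Ob(C')| = 6 * 6 = 36.
Therefore eta has 36 component morphisms.

36


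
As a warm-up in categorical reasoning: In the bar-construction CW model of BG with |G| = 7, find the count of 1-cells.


In the bar-construction CW model of BG, the n-cells are indexed by
n-tuples [g_1|...|g_n] of non-identity elements of G (degenerate
simplices with some g_i = e do not contribute cells), so there are
(|G| - 1)^n n-cells.
For dim = 1 with |G| = 7:
cells = (7 - 1)^1 = 6^1 = 6

6


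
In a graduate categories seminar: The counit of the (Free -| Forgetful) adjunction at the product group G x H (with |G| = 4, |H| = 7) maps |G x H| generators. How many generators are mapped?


The counit epsilon_K: F(U(K)) -> K of the Free-Forgetful adjunction
maps |K| generators of F(U(K)) into K. For K = G x H (the product group),
|G x H| = |G| * |H|.
Total generators mapped = 4 * 7 = 28.

28


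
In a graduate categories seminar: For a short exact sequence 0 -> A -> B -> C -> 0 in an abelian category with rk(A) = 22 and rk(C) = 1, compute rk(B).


For a short exact sequence 0 -> A -> B -> C -> 0,
rank is additive: rank(B) = rank(A) + rank(C).
rank(B) = 22 + 1 = 23

23


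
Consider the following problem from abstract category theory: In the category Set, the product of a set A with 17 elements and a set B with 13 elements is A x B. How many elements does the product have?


In Set, the product A x B is the Cartesian product.
By the universal property, |A x B| = |A| * |B|.
|A x B| = 17 * 13 = 221

221


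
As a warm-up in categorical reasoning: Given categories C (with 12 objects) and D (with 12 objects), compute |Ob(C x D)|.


The product category C x D has objects that are pairs (c, d).
Number of pairs = |Ob(C)| * |Ob(D)| = 12 * 12 = 144

144


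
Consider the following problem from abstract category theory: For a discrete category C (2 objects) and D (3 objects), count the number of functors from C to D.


A functor from a discrete category C to D is determined by
where each object maps. Each of the 2 objects of C can map
to any of the 3 objects of D independently.
Number of functors = 3^2 = 9

9


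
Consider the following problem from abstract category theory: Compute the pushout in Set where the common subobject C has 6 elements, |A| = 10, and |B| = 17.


The pushout A +_C B identifies the images of C in A and B.
|A +_C B| = |A| + |B| - |C| (for injections).
= 10 + 17 - 6 = 21

21


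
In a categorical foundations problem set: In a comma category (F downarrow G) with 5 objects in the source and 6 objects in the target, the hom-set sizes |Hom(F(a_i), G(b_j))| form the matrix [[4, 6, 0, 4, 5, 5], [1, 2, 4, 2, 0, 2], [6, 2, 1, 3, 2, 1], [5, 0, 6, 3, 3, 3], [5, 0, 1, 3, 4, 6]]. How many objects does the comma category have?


Objects of (F downarrow G) are triples (a, b, h: F(a)->G(b)).
The count equals the sum of all entries in the hom-matrix.
sum(row 0) = 24
sum(row 1) = 11
sum(row 2) = 15
sum(row 3) = 20
sum(row 4) = 19
Grand total = 89

89


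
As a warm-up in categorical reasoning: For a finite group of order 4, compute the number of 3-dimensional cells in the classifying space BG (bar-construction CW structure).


In the bar-construction CW model of BG, the n-cells are indexed by
n-tuples [g_1|...|g_n] of non-identity elements of G (degenerate
simplices with some g_i = e do not contribute cells), so there are
(|G| - 1)^n n-cells.
For dim = 3 with |G| = 4:
cells = (4 - 1)^3 = 3^3 = 27

27


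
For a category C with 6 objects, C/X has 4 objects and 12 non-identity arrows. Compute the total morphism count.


In the slice category C/X, objects are morphisms to X.
Identity morphisms: 4 (one per object of C/X).
Non-identity morphisms: 12.
Total = 4 + 12 = 16

16


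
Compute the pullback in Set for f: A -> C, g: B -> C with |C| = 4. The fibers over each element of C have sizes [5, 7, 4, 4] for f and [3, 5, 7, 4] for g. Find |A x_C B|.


The pullback A x_C B consists of pairs (a, b) with f(a) = g(b).
For each element c in C, the fiber product has |f^-1(c)| * |g^-1(c)| elements.
Summing over C: 5 * 3 + 7 * 5 + 4 * 7 + 4 * 4
= 15 + 35 + 28 + 16 = 94

94


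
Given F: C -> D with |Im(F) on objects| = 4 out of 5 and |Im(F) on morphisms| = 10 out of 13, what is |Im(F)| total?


The image of F consists of distinct objects and distinct morphisms.
|Im(F)| on objects = 4
|Im(F)| on morphisms = 10
Total image cardinality = 4 + 10 = 14

14


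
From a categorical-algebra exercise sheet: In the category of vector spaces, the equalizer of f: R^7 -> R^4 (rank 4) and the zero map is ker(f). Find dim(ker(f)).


The equalizer of f and the zero map is ker(f).
By the rank-nullity theorem: dim(ker(f)) = dim(domain) - rank(f).
dim(ker(f)) = 7 - 4 = 3

3


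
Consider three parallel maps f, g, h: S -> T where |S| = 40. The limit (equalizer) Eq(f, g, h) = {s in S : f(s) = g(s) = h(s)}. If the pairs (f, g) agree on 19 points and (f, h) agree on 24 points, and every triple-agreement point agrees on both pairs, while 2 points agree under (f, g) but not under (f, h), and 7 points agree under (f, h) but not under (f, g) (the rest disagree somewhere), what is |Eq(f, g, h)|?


Eq(f, g, h) is the triple-agreement set: points in S where all three
maps take the same value. Using inclusion-exclusion on the pairwise data:
Pair (f, g) agrees on 19 points; pair (f, h) on 24 points.
Points agreeing under (f, g) but not (f, h) = 2; under (f, h) but not (f, g) = 7.
Triple-agreement = agreement-in-(f, g) minus points that agree under (f, g) but not (f, h):
|Eq(f, g, h)| = 19 - 2 = 17
(cross-check via (f, h): 24 - 7 = 17.)

17


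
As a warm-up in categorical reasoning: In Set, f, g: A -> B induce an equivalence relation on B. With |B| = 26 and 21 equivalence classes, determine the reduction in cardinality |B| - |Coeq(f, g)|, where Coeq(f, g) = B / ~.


The coequalizer Coeq(f, g) = B / ~ has one element per equivalence class.
|B| = 26, |Coeq(f, g)| = 21.
|B| - |Coeq(f, g)| = 26 - 21 = 5.

5


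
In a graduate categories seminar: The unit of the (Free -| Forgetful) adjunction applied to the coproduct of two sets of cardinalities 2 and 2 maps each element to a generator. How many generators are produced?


The unit eta_X: X -> U(F(X)) of the Free-Forgetful adjunction
maps each element of X to a generator of F(X). For X = S + T (disjoint
union in Set), |S + T| = |S| + |T|.
Total mappings = 2 + 2 = 4.

4


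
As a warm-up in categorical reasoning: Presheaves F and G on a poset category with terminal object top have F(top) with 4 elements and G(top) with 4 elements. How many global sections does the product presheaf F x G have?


Global sections of a presheaf on a poset with terminal top satisfy
Gamma(H) ~ H(top). Presheaves admit pointwise products, so
(F x G)(top) = F(top) x G(top) (Cartesian product).
|Gamma(F x G)| = |F(top)| * |G(top)| = 4 * 4 = 16.

16


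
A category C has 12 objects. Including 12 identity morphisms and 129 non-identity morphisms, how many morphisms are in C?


Each object has an identity morphism, giving 12 identities.
Adding the 129 non-identity morphisms:
Total = 12 + 129 = 141

141


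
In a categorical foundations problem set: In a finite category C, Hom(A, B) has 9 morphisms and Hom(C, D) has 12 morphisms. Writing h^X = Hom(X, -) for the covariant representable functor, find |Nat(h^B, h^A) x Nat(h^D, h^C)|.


By the Yoneda lemma, Nat(h^B, h^A) is isomorphic to Hom(A, B),
so |Nat(h^B, h^A)| = |Hom(A, B)| and |Nat(h^D, h^C)| = |Hom(C, D)|.
|Hom(A, B)| = 9, |Hom(C, D)| = 12.
|Nat(h^B, h^A) x Nat(h^D, h^C)| = 9 * 12 = 108

108


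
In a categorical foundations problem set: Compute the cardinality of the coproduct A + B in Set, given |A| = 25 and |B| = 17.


In Set, the coproduct A + B is the disjoint union.
|A + B| = |A| + |B| = 25 + 17 = 42

42


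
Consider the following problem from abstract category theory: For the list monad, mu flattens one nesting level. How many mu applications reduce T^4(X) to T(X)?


Each application of mu: T^2 -> T removes one layer of nesting.
Starting at depth 4 (i.e., T^4(X)), we need to reach T(X).
Number of mu applications = 4 - 1 = 3

3


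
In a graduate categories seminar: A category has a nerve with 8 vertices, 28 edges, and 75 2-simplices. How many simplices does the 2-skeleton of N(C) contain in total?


The 2-skeleton of the nerve N(C) consists of simplices in dimensions 0, 1, 2:
  |N(C)_0| = 8 (objects)
  |N(C)_1| = 28 (morphisms)
  |N(C)_2| = 75 (composable pairs)
Total = 8 + 28 + 75 = 111

111


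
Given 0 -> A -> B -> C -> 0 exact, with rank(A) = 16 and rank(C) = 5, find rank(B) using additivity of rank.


For a short exact sequence 0 -> A -> B -> C -> 0,
rank is additive: rank(B) = rank(A) + rank(C).
rank(B) = 16 + 5 = 21

21


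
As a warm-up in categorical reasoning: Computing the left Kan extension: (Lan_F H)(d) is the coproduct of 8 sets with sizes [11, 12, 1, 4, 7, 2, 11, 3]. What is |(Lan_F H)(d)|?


Pointwise, the left Kan extension (Lan_F H)(d) is the colimit, indexed
by the comma category (F downarrow d), of H composed with the
projection (F downarrow d) -> C. Here that colimit is given
as a coproduct (disjoint union) of sets, so its cardinality is the
sum of the sizes of the summands.
Coproduct of sets with sizes: 11 + 12 + 1 + 4 + 7 + 2 + 11 + 3
= 51

51


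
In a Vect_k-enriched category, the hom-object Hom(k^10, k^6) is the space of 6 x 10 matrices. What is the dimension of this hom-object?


In Vect-enriched categories, Hom(k^n, k^m) is the space of m x n matrices.
dim(Hom(k^10, k^6)) = 6 * 10 = 60

60


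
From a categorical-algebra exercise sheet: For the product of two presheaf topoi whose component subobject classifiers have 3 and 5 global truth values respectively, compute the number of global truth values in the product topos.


In a product of presheaf topoi E_1 x E_2, the subobject classifier
is Omega = Omega_1 x Omega_2 (componentwise), so
|Omega(top)| = |Omega_1(top_1)| * |Omega_2(top_2)|.
= 3 * 5 = 15.

15


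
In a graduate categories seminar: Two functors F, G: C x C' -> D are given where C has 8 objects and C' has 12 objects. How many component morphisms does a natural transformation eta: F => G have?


A natural transformation eta: F => G assigns one component morphism per
object of the domain category.
The domain is the product category C x C', so
|Ob(C x C')| = |Ob(C)| * |Ob(C')| = 8 * 12 = 96.
Therefore eta has 96 component morphisms.

96


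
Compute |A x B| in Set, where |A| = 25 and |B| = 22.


In Set, the product A x B is the Cartesian product.
By the universal property, |A x B| = |A| * |B|.
|A x B| = 25 * 22 = 550

550


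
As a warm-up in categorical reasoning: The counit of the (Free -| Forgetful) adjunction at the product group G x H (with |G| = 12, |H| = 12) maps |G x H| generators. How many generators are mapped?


The counit epsilon_K: F(U(K)) -> K of the Free-Forgetful adjunction
maps |K| generators of F(U(K)) into K. For K = G x H (the product group),
|G x H| = |G| * |H|.
Total generators mapped = 12 * 12 = 144.

144


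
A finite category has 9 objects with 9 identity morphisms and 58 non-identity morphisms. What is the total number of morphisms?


Each object has an identity morphism, giving 9 identities.
Adding the 58 non-identity morphisms:
Total = 9 + 58 = 67

67


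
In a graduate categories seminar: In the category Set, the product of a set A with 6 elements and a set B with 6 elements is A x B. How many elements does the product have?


In Set, the product A x B is the Cartesian product.
By the universal property, |A x B| = |A| * |B|.
|A x B| = 6 * 6 = 36

36


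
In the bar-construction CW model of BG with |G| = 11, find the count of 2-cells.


In the bar-construction CW model of BG, the n-cells are indexed by
n-tuples [g_1|...|g_n] of non-identity elements of G (degenerate
simplices with some g_i = e do not contribute cells), so there are
(|G| - 1)^n n-cells.
For dim = 2 with |G| = 11:
cells = (11 - 1)^2 = 10^2 = 100

100


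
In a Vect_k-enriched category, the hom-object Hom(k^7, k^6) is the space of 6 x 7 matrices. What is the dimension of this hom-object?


In Vect-enriched categories, Hom(k^n, k^m) is the space of m x n matrices.
dim(Hom(k^7, k^6)) = 6 * 7 = 42

42


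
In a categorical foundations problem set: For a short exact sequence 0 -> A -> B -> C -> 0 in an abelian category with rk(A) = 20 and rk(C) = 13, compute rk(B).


For a short exact sequence 0 -> A -> B -> C -> 0,
rank is additive: rank(B) = rank(A) + rank(C).
rank(B) = 20 + 13 = 33

33


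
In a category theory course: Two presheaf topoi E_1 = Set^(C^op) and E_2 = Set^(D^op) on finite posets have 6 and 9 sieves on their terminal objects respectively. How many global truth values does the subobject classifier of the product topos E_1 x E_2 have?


In a product of presheaf topoi E_1 x E_2, the subobject classifier
is Omega = Omega_1 x Omega_2 (componentwise), so
|Omega(top)| = |Omega_1(top_1)| * |Omega_2(top_2)|.
= 6 * 9 = 54.

54


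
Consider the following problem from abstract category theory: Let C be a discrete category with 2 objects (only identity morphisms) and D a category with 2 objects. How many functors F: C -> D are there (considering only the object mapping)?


A functor from a discrete category C to D is determined by
where each object maps. Each of the 2 objects of C can map
to any of the 2 objects of D independently.
Number of functors = 2^2 = 4

4


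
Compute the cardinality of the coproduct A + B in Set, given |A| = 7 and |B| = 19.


In Set, the coproduct A + B is the disjoint union.
|A + B| = |A| + |B| = 7 + 19 = 26

26


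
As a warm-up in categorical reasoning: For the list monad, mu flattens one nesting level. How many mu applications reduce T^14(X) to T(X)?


Each application of mu: T^2 -> T removes one layer of nesting.
Starting at depth 14 (i.e., T^14(X)), we need to reach T(X).
Number of mu applications = 14 - 1 = 13

13


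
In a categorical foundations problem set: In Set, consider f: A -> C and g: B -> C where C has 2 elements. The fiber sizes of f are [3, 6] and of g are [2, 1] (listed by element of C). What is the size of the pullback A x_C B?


The pullback A x_C B consists of pairs (a, b) with f(a) = g(b).
For each element c in C, the fiber product has |f^-1(c)| * |g^-1(c)| elements.
Summing over C: 3 * 2 + 6 * 1
= 6 + 6 = 12

12


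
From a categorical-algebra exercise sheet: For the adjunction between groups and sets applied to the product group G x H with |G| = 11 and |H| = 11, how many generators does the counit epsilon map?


The counit epsilon_K: F(U(K)) -> K of the Free-Forgetful adjunction
maps |K| generators of F(U(K)) into K. For K = G x H (the product group),
|G x H| = |G| * |H|.
Total generators mapped = 11 * 11 = 121.

121


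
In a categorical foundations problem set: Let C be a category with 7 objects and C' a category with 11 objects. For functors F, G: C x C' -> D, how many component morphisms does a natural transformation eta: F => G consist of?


A natural transformation eta: F => G assigns one component morphism per
object of the domain category.
The domain is the product category C x C', so
|Ob(C x C')| = |Ob(C)| * |Ob(C')| = 7 * 11 = 77.
Therefore eta has 77 component morphisms.

77


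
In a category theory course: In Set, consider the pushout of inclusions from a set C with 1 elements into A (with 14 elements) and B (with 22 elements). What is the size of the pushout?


The pushout A +_C B identifies the images of C in A and B.
|A +_C B| = |A| + |B| - |C| (for injections).
= 14 + 22 - 1 = 35

35


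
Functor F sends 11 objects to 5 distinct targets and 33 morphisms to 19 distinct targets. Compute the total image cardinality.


The image of F consists of distinct objects and distinct morphisms.
|Im(F)| on objects = 5
|Im(F)| on morphisms = 19
Total image cardinality = 5 + 19 = 24

24


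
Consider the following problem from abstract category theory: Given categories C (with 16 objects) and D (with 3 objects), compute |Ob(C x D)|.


The product category C x D has objects that are pairs (c, d).
Number of pairs = |Ob(C)| * |Ob(D)| = 16 * 3 = 48

48


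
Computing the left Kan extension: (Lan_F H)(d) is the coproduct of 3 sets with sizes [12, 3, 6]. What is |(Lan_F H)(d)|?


Pointwise, the left Kan extension (Lan_F H)(d) is the colimit, indexed
by the comma category (F downarrow d), of H composed with the
projection (F downarrow d) -> C. Here that colimit is given
as a coproduct (disjoint union) of sets, so its cardinality is the
sum of the sizes of the summands.
Coproduct of sets with sizes: 12 + 3 + 6
= 21

21


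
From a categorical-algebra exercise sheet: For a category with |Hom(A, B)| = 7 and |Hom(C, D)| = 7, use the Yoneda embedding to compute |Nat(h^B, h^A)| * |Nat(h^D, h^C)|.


By the Yoneda lemma, Nat(h^B, h^A) is isomorphic to Hom(A, B),
so |Nat(h^B, h^A)| = |Hom(A, B)| and |Nat(h^D, h^C)| = |Hom(C, D)|.
|Hom(A, B)| = 7, |Hom(C, D)| = 7.
|Nat(h^B, h^A) x Nat(h^D, h^C)| = 7 * 7 = 49

49


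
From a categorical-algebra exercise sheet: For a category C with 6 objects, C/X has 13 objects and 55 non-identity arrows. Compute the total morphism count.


In the slice category C/X, objects are morphisms to X.
Identity morphisms: 13 (one per object of C/X).
Non-identity morphisms: 55.
Total = 13 + 55 = 68

68


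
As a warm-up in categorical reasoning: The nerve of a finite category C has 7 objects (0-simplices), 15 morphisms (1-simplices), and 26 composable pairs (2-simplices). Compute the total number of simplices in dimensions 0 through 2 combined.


The 2-skeleton of the nerve N(C) consists of simplices in dimensions 0, 1, 2:
  |N(C)_0| = 7 (objects)
  |N(C)_1| = 15 (morphisms)
  |N(C)_2| = 26 (composable pairs)
Total = 7 + 15 + 26 = 48

48


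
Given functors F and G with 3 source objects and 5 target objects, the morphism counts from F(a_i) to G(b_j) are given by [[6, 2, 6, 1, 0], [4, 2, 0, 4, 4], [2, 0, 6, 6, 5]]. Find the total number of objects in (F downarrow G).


Objects of (F downarrow G) are triples (a, b, h: F(a)->G(b)).
The count equals the sum of all entries in the hom-matrix.
sum(row 0) = 15
sum(row 1) = 14
sum(row 2) = 19
Grand total = 48

48


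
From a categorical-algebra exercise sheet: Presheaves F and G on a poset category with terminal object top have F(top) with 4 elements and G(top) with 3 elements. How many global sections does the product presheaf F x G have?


Global sections of a presheaf on a poset with terminal top satisfy
Gamma(H) ~ H(top). Presheaves admit pointwise products, so
(F x G)(top) = F(top) x G(top) (Cartesian product).
|Gamma(F x G)| = |F(top)| * |G(top)| = 4 * 3 = 12.

12


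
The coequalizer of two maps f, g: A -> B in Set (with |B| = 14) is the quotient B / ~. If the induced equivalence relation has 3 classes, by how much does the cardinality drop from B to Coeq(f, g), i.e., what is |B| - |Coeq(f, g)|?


The coequalizer Coeq(f, g) = B / ~ has one element per equivalence class.
|B| = 14, |Coeq(f, g)| = 3.
|B| - |Coeq(f, g)| = 14 - 3 = 11.

11


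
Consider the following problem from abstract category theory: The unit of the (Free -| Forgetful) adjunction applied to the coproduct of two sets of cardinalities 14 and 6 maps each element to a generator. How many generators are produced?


The unit eta_X: X -> U(F(X)) of the Free-Forgetful adjunction
maps each element of X to a generator of F(X). For X = S + T (disjoint
union in Set), |S + T| = |S| + |T|.
Total mappings = 14 + 6 = 20.

20


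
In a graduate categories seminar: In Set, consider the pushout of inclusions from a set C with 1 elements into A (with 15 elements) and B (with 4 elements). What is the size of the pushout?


The pushout A +_C B identifies the images of C in A and B.
|A +_C B| = |A| + |B| - |C| (for injections).
= 15 + 4 - 1 = 18

18


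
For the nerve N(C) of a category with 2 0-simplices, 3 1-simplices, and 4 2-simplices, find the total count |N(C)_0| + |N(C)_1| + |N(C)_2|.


The 2-skeleton of the nerve N(C) consists of simplices in dimensions 0, 1, 2:
  |N(C)_0| = 2 (objects)
  |N(C)_1| = 3 (morphisms)
  |N(C)_2| = 4 (composable pairs)
Total = 2 + 3 + 4 = 9

9


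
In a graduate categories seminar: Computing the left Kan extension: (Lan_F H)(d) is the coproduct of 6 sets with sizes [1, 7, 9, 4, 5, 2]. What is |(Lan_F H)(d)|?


Pointwise, the left Kan extension (Lan_F H)(d) is the colimit, indexed
by the comma category (F downarrow d), of H composed with the
projection (F downarrow d) -> C. Here that colimit is given
as a coproduct (disjoint union) of sets, so its cardinality is the
sum of the sizes of the summands.
Coproduct of sets with sizes: 1 + 7 + 9 + 4 + 5 + 2
= 28

28


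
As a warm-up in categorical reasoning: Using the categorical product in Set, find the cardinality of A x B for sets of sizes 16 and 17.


In Set, the product A x B is the Cartesian product.
By the universal property, |A x B| = |A| * |B|.
|A x B| = 16 * 17 = 272

272


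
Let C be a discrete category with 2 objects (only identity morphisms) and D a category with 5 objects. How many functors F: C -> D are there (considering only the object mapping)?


A functor from a discrete category C to D is determined by
where each object maps. Each of the 2 objects of C can map
to any of the 5 objects of D independently.
Number of functors = 5^2 = 25

25


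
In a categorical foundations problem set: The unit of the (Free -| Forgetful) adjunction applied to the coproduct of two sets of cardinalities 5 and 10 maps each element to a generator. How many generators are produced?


The unit eta_X: X -> U(F(X)) of the Free-Forgetful adjunction
maps each element of X to a generator of F(X). For X = S + T (disjoint
union in Set), |S + T| = |S| + |T|.
Total mappings = 5 + 10 = 15.

15


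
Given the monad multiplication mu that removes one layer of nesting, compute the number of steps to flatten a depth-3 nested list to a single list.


Each application of mu: T^2 -> T removes one layer of nesting.
Starting at depth 3 (i.e., T^3(X)), we need to reach T(X).
Number of mu applications = 3 - 1 = 2

2


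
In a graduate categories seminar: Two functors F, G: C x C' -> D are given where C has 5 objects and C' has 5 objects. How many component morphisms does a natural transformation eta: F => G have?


A natural transformation eta: F => G assigns one component morphism per
object of the domain category.
The domain is the product category C x C', so
|Ob(C x C')| = |Ob(C)| * |Ob(C')| = 5 * 5 = 25.
Therefore eta has 25 component morphisms.

25


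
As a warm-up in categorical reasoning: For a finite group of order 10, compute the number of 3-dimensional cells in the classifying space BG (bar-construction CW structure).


In the bar-construction CW model of BG, the n-cells are indexed by
n-tuples [g_1|...|g_n] of non-identity elements of G (degenerate
simplices with some g_i = e do not contribute cells), so there are
(|G| - 1)^n n-cells.
For dim = 3 with |G| = 10:
cells = (10 - 1)^3 = 9^3 = 729

729


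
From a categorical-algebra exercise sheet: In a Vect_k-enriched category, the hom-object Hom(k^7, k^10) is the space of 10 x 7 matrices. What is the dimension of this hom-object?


In Vect-enriched categories, Hom(k^n, k^m) is the space of m x n matrices.
dim(Hom(k^7, k^10)) = 10 * 7 = 70

70


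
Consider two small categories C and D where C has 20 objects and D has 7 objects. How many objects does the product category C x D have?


The product category C x D has objects that are pairs (c, d).
Number of pairs = |Ob(C)| * |Ob(D)| = 20 * 7 = 140

140


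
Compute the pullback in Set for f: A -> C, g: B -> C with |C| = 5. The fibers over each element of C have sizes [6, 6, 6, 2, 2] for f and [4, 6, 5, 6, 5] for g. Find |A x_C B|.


The pullback A x_C B consists of pairs (a, b) with f(a) = g(b).
For each element c in C, the fiber product has |f^-1(c)| * |g^-1(c)| elements.
Summing over C: 6 * 4 + 6 * 6 + 6 * 5 + 2 * 6 + 2 * 5
= 24 + 36 + 30 + 12 + 10 = 112

112


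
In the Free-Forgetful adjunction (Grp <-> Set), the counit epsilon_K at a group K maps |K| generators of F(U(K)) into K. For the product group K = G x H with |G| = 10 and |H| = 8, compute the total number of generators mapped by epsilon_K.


The counit epsilon_K: F(U(K)) -> K of the Free-Forgetful adjunction
maps |K| generators of F(U(K)) into K. For K = G x H (the product group),
|G x H| = |G| * |H|.
Total generators mapped = 10 * 8 = 80.

80


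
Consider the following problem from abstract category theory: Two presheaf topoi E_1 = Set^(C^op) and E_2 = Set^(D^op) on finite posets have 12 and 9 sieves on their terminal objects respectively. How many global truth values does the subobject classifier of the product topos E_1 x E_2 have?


In a product of presheaf topoi E_1 x E_2, the subobject classifier
is Omega = Omega_1 x Omega_2 (componentwise), so
|Omega(top)| = |Omega_1(top_1)| * |Omega_2(top_2)|.
= 12 * 9 = 108.

108


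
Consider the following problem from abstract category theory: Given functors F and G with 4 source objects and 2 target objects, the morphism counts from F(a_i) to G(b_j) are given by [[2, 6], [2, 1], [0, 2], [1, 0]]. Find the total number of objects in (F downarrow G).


Objects of (F downarrow G) are triples (a, b, h: F(a)->G(b)).
The count equals the sum of all entries in the hom-matrix.
sum(row 0) = 8
sum(row 1) = 3
sum(row 2) = 2
sum(row 3) = 1
Grand total = 14

14


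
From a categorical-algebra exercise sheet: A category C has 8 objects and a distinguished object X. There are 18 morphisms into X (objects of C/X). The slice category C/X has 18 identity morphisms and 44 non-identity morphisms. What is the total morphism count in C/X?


In the slice category C/X, objects are morphisms to X.
Identity morphisms: 18 (one per object of C/X).
Non-identity morphisms: 44.
Total = 18 + 44 = 62

62


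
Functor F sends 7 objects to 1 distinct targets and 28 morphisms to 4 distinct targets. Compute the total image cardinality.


The image of F consists of distinct objects and distinct morphisms.
|Im(F)| on objects = 1
|Im(F)| on morphisms = 4
Total image cardinality = 1 + 4 = 5

5


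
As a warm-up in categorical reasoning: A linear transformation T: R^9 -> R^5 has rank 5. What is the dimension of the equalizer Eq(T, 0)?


The equalizer of f and the zero map is ker(f).
By the rank-nullity theorem: dim(ker(f)) = dim(domain) - rank(f).
dim(ker(f)) = 9 - 5 = 4

4


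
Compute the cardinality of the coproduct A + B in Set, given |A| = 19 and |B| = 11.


In Set, the coproduct A + B is the disjoint union.
|A + B| = |A| + |B| = 19 + 11 = 30

30


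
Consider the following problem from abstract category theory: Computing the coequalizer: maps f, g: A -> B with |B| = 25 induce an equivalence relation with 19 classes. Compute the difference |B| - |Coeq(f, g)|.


The coequalizer Coeq(f, g) = B / ~ has one element per equivalence class.
|B| = 25, |Coeq(f, g)| = 19.
|B| - |Coeq(f, g)| = 25 - 19 = 6.

6


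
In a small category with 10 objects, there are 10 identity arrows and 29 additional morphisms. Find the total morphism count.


Each object has an identity morphism, giving 10 identities.
Adding the 29 non-identity morphisms:
Total = 10 + 29 = 39

39


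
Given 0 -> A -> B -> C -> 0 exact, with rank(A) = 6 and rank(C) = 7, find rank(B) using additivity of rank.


For a short exact sequence 0 -> A -> B -> C -> 0,
rank is additive: rank(B) = rank(A) + rank(C).
rank(B) = 6 + 7 = 13

13


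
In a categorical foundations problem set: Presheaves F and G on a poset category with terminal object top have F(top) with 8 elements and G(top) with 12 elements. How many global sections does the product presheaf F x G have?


Global sections of a presheaf on a poset with terminal top satisfy
Gamma(H) ~ H(top). Presheaves admit pointwise products, so
(F x G)(top) = F(top) x G(top) (Cartesian product).
|Gamma(F x G)| = |F(top)| * |G(top)| = 8 * 12 = 96.

96


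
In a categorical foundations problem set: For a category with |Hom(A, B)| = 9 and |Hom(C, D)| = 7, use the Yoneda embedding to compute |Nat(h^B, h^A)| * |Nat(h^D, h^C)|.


By the Yoneda lemma, Nat(h^B, h^A) is isomorphic to Hom(A, B),
so |Nat(h^B, h^A)| = |Hom(A, B)| and |Nat(h^D, h^C)| = |Hom(C, D)|.
|Hom(A, B)| = 9, |Hom(C, D)| = 7.
|Nat(h^B, h^A) x Nat(h^D, h^C)| = 9 * 7 = 63

63


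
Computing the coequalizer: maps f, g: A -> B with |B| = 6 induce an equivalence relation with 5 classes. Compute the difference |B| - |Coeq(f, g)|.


The coequalizer Coeq(f, g) = B / ~ has one element per equivalence class.
|B| = 6, |Coeq(f, g)| = 5.
|B| - |Coeq(f, g)| = 6 - 5 = 1.

1


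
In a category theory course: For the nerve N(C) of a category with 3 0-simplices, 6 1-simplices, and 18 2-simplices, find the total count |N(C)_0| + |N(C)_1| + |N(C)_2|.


The 2-skeleton of the nerve N(C) consists of simplices in dimensions 0, 1, 2:
  |N(C)_0| = 3 (objects)
  |N(C)_1| = 6 (morphisms)
  |N(C)_2| = 18 (composable pairs)
Total = 3 + 6 + 18 = 27

27


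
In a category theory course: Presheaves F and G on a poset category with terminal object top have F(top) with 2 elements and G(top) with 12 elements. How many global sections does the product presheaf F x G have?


Global sections of a presheaf on a poset with terminal top satisfy
Gamma(H) ~ H(top). Presheaves admit pointwise products, so
(F x G)(top) = F(top) x G(top) (Cartesian product).
|Gamma(F x G)| = |F(top)| * |G(top)| = 2 * 12 = 24.

24


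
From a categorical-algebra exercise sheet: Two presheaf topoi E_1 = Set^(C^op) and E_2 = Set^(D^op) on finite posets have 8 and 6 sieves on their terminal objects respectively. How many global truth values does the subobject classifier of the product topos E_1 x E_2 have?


In a product of presheaf topoi E_1 x E_2, the subobject classifier
is Omega = Omega_1 x Omega_2 (componentwise), so
|Omega(top)| = |Omega_1(top_1)| * |Omega_2(top_2)|.
= 8 * 6 = 48.

48
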